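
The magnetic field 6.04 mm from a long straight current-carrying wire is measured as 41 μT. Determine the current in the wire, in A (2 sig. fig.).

I ≈ 1.2 A

For a long straight wire B = μ₀I/(2πd), so I = 2πdB/μ₀.
I = 2π × 0.00604 × 4.10×10⁻⁵ / (4π×10⁻⁷) = 1.24 A.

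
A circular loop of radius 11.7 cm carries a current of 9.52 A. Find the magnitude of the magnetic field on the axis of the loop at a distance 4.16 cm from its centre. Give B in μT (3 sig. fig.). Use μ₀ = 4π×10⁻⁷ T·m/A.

B ≈ 42.8 μT

On the axis of a circular loop, B = μ₀IR² / [2(R²+z²)^(3/2)].
R² + z² = (0.117)² + (0.0416)² = 0.01542 m², and (R²+z²)^(3/2) = 1.91×10⁻³ m³.
B = (4π×10⁻⁷ × 9.52 × 0.01369) / (2 × 1.91×10⁻³) = 4.28×10⁻⁵ T.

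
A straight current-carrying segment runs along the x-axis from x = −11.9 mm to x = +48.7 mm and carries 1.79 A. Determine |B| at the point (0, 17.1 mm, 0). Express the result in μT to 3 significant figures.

B ≈ 15.9 μT

For a finite straight segment, B = (μ₀I/4πd)(sinθ₁ + sinθ₂), where θ₁, θ₂ are the angles from the perpendicular to each end.
The perpendicular distance is d = 0.0171 m; the end-offsets along the wire are a = 0.0119 m and b = 0.0487 m.
sinθ₁ = 0.0119/√(0.0119²+0.0171²) = 0.5712; sinθ₂ = 0.0487/√(0.0487²+0.0171²) = 0.9435.
B = (4π×10⁻⁷ × 1.79) / (4π × 0.0171) × (0.5712 + 0.9435) = 1.59×10⁻⁵ T.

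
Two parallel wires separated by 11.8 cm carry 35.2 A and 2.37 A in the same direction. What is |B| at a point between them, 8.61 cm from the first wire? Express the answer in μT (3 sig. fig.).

B ≈ 66.9 μT

Each long wire gives B = μ₀I/(2πd). Distances are d₁ = 0.0861 m and d₂ = 0.0319 m.
B₁ = 8.18×10⁻⁵ T, B₂ = 1.49×10⁻⁵ T.
Between parallel currents the two contributions point in opposite directions, so they subtract. B = |B₁ − B₂| = |8.18×10⁻⁵ − 1.49×10⁻⁵| = 6.69×10⁻⁵ T.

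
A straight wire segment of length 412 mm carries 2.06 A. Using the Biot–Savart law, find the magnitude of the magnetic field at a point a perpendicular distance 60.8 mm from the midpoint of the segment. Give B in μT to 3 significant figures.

For a finite straight segment, B = (μ₀I/4πd)(sinθ₁ + sinθ₂), where θ₁, θ₂ are the angles from the perpendicular to each end.
The perpendicular from the point meets the wire at its midpoint, so each end is L/2 = 0.206 m away along the wire.
sinθ₁ = 0.206/√(0.206²+0.0608²) = 0.9591; sinθ₂ = 0.206/√(0.206²+0.0608²) = 0.9591.
B = (4π×10⁻⁷ × 2.06) / (4π × 0.0608) × (0.9591 + 0.9591) = 6.50×10⁻⁶ T.

B ≈ 6.50 μT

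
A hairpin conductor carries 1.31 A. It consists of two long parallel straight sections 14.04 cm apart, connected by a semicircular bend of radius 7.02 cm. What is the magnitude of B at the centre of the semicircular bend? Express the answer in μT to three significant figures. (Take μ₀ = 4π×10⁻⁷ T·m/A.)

B ≈ 9.59 μT

The semicircular arc contributes B_arc = μ₀I·π/(4πR) = μ₀I/(4R) = 5.86×10⁻⁶ T.
Each semi-infinite lead is at perpendicular distance R = 0.0702 m from the centre, with the perpendicular foot at its near end, so it contributes μ₀I/(4πR); both point the same way, together 3.73×10⁻⁶ T.
Arc and leads all point the same direction: B = 5.86×10⁻⁶ + 3.73×10⁻⁶ = 9.59×10⁻⁶ T.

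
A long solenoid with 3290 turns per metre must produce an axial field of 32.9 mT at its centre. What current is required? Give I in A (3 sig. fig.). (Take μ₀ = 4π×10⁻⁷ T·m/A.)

Inside a long solenoid B = μ₀nI with n = 3290 m⁻¹, so I = B/(μ₀n).
I = 3.29×10⁻² / (4π×10⁻⁷ × 3290) = 7.96 A.

I ≈ 7.96 A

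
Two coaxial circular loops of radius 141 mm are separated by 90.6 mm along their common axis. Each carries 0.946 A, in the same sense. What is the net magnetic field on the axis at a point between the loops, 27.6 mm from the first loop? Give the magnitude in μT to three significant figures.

B ≈ 7.19 μT

Each loop contributes B = μ₀IR²/[2(R²+z²)^(3/2)] on the axis, with z measured from that loop.
Loop 1 (z = 0.0276 m): B₁ = 3.98×10⁻⁶ T. Loop 2 (z = 0.063 m): B₂ = 3.21×10⁻⁶ T.
The fields add: B = B₁ + B₂ = 7.19×10⁻⁶ T.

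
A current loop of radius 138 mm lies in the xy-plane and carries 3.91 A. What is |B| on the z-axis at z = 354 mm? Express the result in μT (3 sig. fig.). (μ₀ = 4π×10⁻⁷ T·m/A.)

B ≈ 0.853 μT

On the axis of a circular loop, B = μ₀IR² / [2(R²+z²)^(3/2)].
R² + z² = (0.138)² + (0.354)² = 0.1444 m², and (R²+z²)^(3/2) = 5.48×10⁻² m³.
B = (4π×10⁻⁷ × 3.91 × 0.01904) / (2 × 5.48×10⁻²) = 8.53×10⁻⁷ T.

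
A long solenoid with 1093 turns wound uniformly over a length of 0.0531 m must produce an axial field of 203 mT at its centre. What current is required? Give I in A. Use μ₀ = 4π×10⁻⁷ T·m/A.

I ≈ 7.85 A

Inside a long solenoid B = μ₀nI with n = 2.058×10⁴ m⁻¹, so I = B/(μ₀n).
I = 0.203 / (4π×10⁻⁷ × 2.058×10⁴) = 7.85 A.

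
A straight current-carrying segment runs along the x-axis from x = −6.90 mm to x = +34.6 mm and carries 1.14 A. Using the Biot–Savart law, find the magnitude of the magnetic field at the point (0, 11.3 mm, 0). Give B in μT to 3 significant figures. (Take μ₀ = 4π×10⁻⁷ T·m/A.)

B ≈ 14.8 μT

For a finite straight segment, B = (μ₀I/4πd)(sinθ₁ + sinθ₂), where θ₁, θ₂ are the angles from the perpendicular to each end.
The perpendicular distance is d = 0.0113 m; the end-offsets along the wire are a = 0.0069 m and b = 0.0346 m.
sinθ₁ = 0.0069/√(0.0069²+0.0113²) = 0.5211; sinθ₂ = 0.0346/√(0.0346²+0.0113²) = 0.9506.
B = (4π×10⁻⁷ × 1.14) / (4π × 0.0113) × (0.5211 + 0.9506) = 1.48×10⁻⁵ T.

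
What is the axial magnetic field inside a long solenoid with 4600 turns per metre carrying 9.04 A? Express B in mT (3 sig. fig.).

B ≈ 52.3 mT

Inside a long solenoid, B = μ₀nI with n = 4600 turns/m.
B = 4π×10⁻⁷ × 4600 × 9.04 = 5.23×10⁻² T.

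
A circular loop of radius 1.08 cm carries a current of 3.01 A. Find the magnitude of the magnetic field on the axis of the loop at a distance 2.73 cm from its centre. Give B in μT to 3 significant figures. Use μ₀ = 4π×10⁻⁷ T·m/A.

On the axis of a circular loop, B = μ₀IR² / [2(R²+z²)^(3/2)].
R² + z² = (0.0108)² + (0.0273)² = 0.0008619 m², and (R²+z²)^(3/2) = 2.53×10⁻⁵ m³.
B = (4π×10⁻⁷ × 3.01 × 0.0001166) / (2 × 2.53×10⁻⁵) = 8.72×10⁻⁶ T.

B ≈ 8.72 μT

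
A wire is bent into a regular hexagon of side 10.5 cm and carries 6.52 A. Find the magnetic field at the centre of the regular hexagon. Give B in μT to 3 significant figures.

B ≈ 43.0 μT

Each side is a finite straight segment at perpendicular distance d = a/(2 tan(π/6)) = 0.09093 m from the centre, with end-angles ±π/6.
One side contributes B₁ = (μ₀I/4πd)·2 sin(π/6) = 7.17×10⁻⁶ T.
All 6 sides add in the same direction: B = 6 × 7.17×10⁻⁶ = 4.30×10⁻⁵ T.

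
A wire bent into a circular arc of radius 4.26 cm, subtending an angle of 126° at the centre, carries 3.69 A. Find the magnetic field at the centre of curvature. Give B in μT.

The Biot–Savart field of a circular arc at its centre is B = μ₀Iφ/(4πR), with φ = 2.199 rad.
B = (4π×10⁻⁷ × 3.69 × 2.199) / (4π × 0.0426) = 1.90×10⁻⁵ T.

B ≈ 19.0 μT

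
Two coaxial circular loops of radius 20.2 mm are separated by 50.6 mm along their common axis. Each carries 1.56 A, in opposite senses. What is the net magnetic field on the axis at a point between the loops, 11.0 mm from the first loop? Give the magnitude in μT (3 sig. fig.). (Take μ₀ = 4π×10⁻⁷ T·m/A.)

B ≈ 28.3 μT

Each loop contributes B = μ₀IR²/[2(R²+z²)^(3/2)] on the axis, with z measured from that loop.
Loop 1 (z = 0.011 m): B₁ = 3.29×10⁻⁵ T. Loop 2 (z = 0.0396 m): B₂ = 4.55×10⁻⁶ T.
The fields oppose: B = |B₁ − B₂| = 2.83×10⁻⁵ T.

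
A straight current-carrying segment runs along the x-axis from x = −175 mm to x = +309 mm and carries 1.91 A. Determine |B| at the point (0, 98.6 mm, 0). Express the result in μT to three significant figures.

For a finite straight segment, B = (μ₀I/4πd)(sinθ₁ + sinθ₂), where θ₁, θ₂ are the angles from the perpendicular to each end.
The perpendicular distance is d = 0.0986 m; the end-offsets along the wire are a = 0.175 m and b = 0.309 m.
sinθ₁ = 0.175/√(0.175²+0.0986²) = 0.8712; sinθ₂ = 0.309/√(0.309²+0.0986²) = 0.9527.
B = (4π×10⁻⁷ × 1.91) / (4π × 0.0986) × (0.8712 + 0.9527) = 3.53×10⁻⁶ T.

B ≈ 3.53 μT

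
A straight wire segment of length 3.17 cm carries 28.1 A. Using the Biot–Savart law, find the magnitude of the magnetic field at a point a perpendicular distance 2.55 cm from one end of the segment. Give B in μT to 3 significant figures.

For a finite straight segment, B = (μ₀I/4πd)(sinθ₁ + sinθ₂), where θ₁, θ₂ are the angles from the perpendicular to each end.
The perpendicular foot is at one end, so the two end-offsets along the wire are 0 and L = 0.0317 m.
sinθ₁ = 0/√(0²+0.0255²) = 0.0000; sinθ₂ = 0.0317/√(0.0317²+0.0255²) = 0.7792.
B = (4π×10⁻⁷ × 28.1) / (4π × 0.0255) × (0.0000 + 0.7792) = 8.59×10⁻⁵ T.

B ≈ 85.9 μT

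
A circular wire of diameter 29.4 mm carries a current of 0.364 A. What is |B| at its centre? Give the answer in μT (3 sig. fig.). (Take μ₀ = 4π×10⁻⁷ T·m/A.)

B ≈ 15.6 μT

At the centre of a circular loop the Biot–Savart law gives B = μ₀I/(2R) (so R = 0.0147 m).
B = (4π×10⁻⁷ × 0.364) / (2 × 0.0147) = 1.56×10⁻⁵ T.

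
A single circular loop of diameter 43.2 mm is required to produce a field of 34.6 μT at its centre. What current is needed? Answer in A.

I ≈ 1.19 A

At the centre of a circular loop B = μ₀I/(2R), so I = 2RB/μ₀.
With R = 0.0216 m, I = 2 × 0.0216 × 3.46×10⁻⁵ / (4π×10⁻⁷) = 1.19 A.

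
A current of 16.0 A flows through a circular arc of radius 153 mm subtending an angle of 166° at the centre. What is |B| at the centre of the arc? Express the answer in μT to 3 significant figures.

The Biot–Savart field of a circular arc at its centre is B = μ₀Iφ/(4πR), with φ = 2.897 rad.
B = (4π×10⁻⁷ × 16.0 × 2.897) / (4π × 0.153) = 3.03×10⁻⁵ T.

B ≈ 30.3 μT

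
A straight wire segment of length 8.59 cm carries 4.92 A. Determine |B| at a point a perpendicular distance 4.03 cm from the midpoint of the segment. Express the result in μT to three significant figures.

B ≈ 17.8 μT

For a finite straight segment, B = (μ₀I/4πd)(sinθ₁ + sinθ₂), where θ₁, θ₂ are the angles from the perpendicular to each end.
The perpendicular from the point meets the wire at its midpoint, so each end is L/2 = 0.04295 m away along the wire.
sinθ₁ = 0.04295/√(0.04295²+0.0403²) = 0.7292; sinθ₂ = 0.04295/√(0.04295²+0.0403²) = 0.7292.
B = (4π×10⁻⁷ × 4.92) / (4π × 0.0403) × (0.7292 + 0.7292) = 1.78×10⁻⁵ T.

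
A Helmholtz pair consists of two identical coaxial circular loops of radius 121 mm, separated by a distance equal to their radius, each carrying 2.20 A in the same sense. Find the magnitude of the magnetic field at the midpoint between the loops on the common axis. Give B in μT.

Each loop contributes B = μ₀IR²/[2(R²+z²)^(3/2)] on the axis, with z measured from that loop.
Loop 1 (z = 0.0605 m): B₁ = 8.17×10⁻⁶ T. Loop 2 (z = 0.0605 m): B₂ = 8.17×10⁻⁶ T.
The fields add: B = B₁ + B₂ = 1.63×10⁻⁵ T.

B ≈ 16.3 μT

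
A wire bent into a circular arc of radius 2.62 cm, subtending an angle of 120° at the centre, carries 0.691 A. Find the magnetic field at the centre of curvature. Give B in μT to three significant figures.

The Biot–Savart field of a circular arc at its centre is B = μ₀Iφ/(4πR), with φ = 2.094 rad.
B = (4π×10⁻⁷ × 0.691 × 2.094) / (4π × 0.0262) = 5.52×10⁻⁶ T.

B ≈ 5.52 μT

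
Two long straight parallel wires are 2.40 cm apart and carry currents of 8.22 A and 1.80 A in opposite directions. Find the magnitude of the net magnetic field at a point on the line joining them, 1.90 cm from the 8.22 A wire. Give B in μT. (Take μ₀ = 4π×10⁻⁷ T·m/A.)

B ≈ 159 μT

Each long wire gives B = μ₀I/(2πd). Distances are d₁ = 0.019 m and d₂ = 0.005 m.
B₁ = 8.65×10⁻⁵ T, B₂ = 7.20×10⁻⁵ T.
Between antiparallel currents both contributions point the same way, so they add. B = B₁ + B₂ = 8.65×10⁻⁵ + 7.20×10⁻⁵ = 1.59×10⁻⁴ T.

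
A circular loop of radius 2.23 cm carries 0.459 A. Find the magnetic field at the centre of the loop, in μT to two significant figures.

B ≈ 13 μT

At the centre of a circular loop the Biot–Savart law gives B = μ₀I/(2R).
B = (4π×10⁻⁷ × 0.459) / (2 × 0.0223) = 1.29×10⁻⁵ T.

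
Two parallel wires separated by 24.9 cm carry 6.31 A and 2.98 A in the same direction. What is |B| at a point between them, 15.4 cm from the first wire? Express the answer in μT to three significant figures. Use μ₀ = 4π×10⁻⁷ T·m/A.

Each long wire gives B = μ₀I/(2πd). Distances are d₁ = 0.154 m and d₂ = 0.095 m.
B₁ = 8.19×10⁻⁶ T, B₂ = 6.27×10⁻⁶ T.
Between parallel currents the two contributions point in opposite directions, so they subtract. B = |B₁ − B₂| = |8.19×10⁻⁶ − 6.27×10⁻⁶| = 1.92×10⁻⁶ T.

B ≈ 1.92 μT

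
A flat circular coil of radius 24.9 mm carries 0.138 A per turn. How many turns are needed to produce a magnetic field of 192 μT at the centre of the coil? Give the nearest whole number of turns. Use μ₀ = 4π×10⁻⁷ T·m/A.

N = 55

For an N-turn coil, B = Nμ₀I/(2R). A single turn gives B₁ = 3.48×10⁻⁶ T with R = 0.0249 m.
N = B/B₁ = 1.92×10⁻⁴ / 3.48×10⁻⁶ = 55.14.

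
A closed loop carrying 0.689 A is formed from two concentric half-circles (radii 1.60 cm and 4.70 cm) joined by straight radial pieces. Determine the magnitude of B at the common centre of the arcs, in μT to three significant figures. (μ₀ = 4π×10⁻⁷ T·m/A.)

The radial connectors point toward the centre, so dl × r̂ = 0 and they contribute nothing.
Each semicircle gives μ₀I/(4R): inner arc 1.35×10⁻⁵ T, outer arc 4.61×10⁻⁶ T.
The two arcs carry current in opposite angular senses, so their fields oppose: B = |1.35×10⁻⁵ − 4.61×10⁻⁶| = 8.92×10⁻⁶ T.

B ≈ 8.92 μT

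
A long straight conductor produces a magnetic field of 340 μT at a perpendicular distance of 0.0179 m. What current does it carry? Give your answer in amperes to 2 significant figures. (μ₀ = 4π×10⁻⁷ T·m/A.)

For a long straight wire B = μ₀I/(2πd), so I = 2πdB/μ₀.
I = 2π × 0.0179 × 3.40×10⁻⁴ / (4π×10⁻⁷) = 30.4 A.

I ≈ 30 A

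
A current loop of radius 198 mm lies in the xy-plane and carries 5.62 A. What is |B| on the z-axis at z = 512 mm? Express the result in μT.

B ≈ 0.837 μT

On the axis of a circular loop, B = μ₀IR² / [2(R²+z²)^(3/2)].
R² + z² = (0.198)² + (0.512)² = 0.3013 m², and (R²+z²)^(3/2) = 0.165 m³.
B = (4π×10⁻⁷ × 5.62 × 0.0392) / (2 × 0.165) = 8.37×10⁻⁷ T.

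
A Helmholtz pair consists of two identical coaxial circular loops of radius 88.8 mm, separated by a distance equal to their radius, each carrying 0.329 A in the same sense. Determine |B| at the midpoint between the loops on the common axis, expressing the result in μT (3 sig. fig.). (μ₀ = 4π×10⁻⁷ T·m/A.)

B ≈ 3.33 μT

Each loop contributes B = μ₀IR²/[2(R²+z²)^(3/2)] on the axis, with z measured from that loop.
Loop 1 (z = 0.0444 m): B₁ = 1.67×10⁻⁶ T. Loop 2 (z = 0.0444 m): B₂ = 1.67×10⁻⁶ T.
The fields add: B = B₁ + B₂ = 3.33×10⁻⁶ T.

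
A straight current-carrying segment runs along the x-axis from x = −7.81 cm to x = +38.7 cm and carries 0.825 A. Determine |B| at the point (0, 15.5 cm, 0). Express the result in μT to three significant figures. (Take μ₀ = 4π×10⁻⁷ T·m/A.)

B ≈ 0.734 μT

For a finite straight segment, B = (μ₀I/4πd)(sinθ₁ + sinθ₂), where θ₁, θ₂ are the angles from the perpendicular to each end.
The perpendicular distance is d = 0.155 m; the end-offsets along the wire are a = 0.0781 m and b = 0.387 m.
sinθ₁ = 0.0781/√(0.0781²+0.155²) = 0.4500; sinθ₂ = 0.387/√(0.387²+0.155²) = 0.9283.
B = (4π×10⁻⁷ × 0.825) / (4π × 0.155) × (0.4500 + 0.9283) = 7.34×10⁻⁷ T.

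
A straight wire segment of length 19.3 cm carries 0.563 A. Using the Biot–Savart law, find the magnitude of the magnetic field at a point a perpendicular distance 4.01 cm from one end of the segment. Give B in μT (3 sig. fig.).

B ≈ 1.37 μT

For a finite straight segment, B = (μ₀I/4πd)(sinθ₁ + sinθ₂), where θ₁, θ₂ are the angles from the perpendicular to each end.
The perpendicular foot is at one end, so the two end-offsets along the wire are 0 and L = 0.193 m.
sinθ₁ = 0/√(0²+0.0401²) = 0.0000; sinθ₂ = 0.193/√(0.193²+0.0401²) = 0.9791.
B = (4π×10⁻⁷ × 0.563) / (4π × 0.0401) × (0.0000 + 0.9791) = 1.37×10⁻⁶ T.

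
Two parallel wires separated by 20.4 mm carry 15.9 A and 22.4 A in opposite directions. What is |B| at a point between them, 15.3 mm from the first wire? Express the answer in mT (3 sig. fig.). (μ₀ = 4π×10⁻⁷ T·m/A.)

B ≈ 1.09 mT

Each long wire gives B = μ₀I/(2πd). Distances are d₁ = 0.0153 m and d₂ = 0.0051 m.
B₁ = 2.08×10⁻⁴ T, B₂ = 8.78×10⁻⁴ T.
Between antiparallel currents both contributions point the same way, so they add. B = B₁ + B₂ = 2.08×10⁻⁴ + 8.78×10⁻⁴ = 1.09×10⁻³ T.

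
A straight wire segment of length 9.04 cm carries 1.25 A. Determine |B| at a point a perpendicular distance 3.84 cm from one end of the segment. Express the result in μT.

B ≈ 3.00 μT

For a finite straight segment, B = (μ₀I/4πd)(sinθ₁ + sinθ₂), where θ₁, θ₂ are the angles from the perpendicular to each end.
The perpendicular foot is at one end, so the two end-offsets along the wire are 0 and L = 0.0904 m.
sinθ₁ = 0/√(0²+0.0384²) = 0.0000; sinθ₂ = 0.0904/√(0.0904²+0.0384²) = 0.9204.
B = (4π×10⁻⁷ × 1.25) / (4π × 0.0384) × (0.0000 + 0.9204) = 3.00×10⁻⁶ T.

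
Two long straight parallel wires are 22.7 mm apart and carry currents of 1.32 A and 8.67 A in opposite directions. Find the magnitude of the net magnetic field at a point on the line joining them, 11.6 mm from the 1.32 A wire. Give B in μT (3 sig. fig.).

B ≈ 179 μT

Each long wire gives B = μ₀I/(2πd). Distances are d₁ = 0.0116 m and d₂ = 0.0111 m.
B₁ = 2.28×10⁻⁵ T, B₂ = 1.56×10⁻⁴ T.
Between antiparallel currents both contributions point the same way, so they add. B = B₁ + B₂ = 2.28×10⁻⁵ + 1.56×10⁻⁴ = 1.79×10⁻⁴ T.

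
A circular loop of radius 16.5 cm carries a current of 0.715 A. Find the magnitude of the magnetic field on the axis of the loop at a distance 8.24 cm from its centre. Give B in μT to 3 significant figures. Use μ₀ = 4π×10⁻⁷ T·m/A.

B ≈ 1.95 μT

On the axis of a circular loop, B = μ₀IR² / [2(R²+z²)^(3/2)].
R² + z² = (0.165)² + (0.0824)² = 0.03401 m², and (R²+z²)^(3/2) = 6.27×10⁻³ m³.
B = (4π×10⁻⁷ × 0.715 × 0.02723) / (2 × 6.27×10⁻³) = 1.95×10⁻⁶ T.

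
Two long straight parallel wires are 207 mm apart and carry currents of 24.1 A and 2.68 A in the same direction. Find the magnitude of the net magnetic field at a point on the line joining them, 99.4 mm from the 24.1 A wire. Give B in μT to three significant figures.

Each long wire gives B = μ₀I/(2πd). Distances are d₁ = 0.0994 m and d₂ = 0.1076 m.
B₁ = 4.85×10⁻⁵ T, B₂ = 4.98×10⁻⁶ T.
Between parallel currents the two contributions point in opposite directions, so they subtract. B = |B₁ − B₂| = |4.85×10⁻⁵ − 4.98×10⁻⁶| = 4.35×10⁻⁵ T.

B ≈ 43.5 μT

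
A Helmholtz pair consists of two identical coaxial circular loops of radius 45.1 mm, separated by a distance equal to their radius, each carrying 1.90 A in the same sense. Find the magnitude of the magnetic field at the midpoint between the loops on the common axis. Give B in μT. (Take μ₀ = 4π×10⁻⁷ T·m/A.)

Each loop contributes B = μ₀IR²/[2(R²+z²)^(3/2)] on the axis, with z measured from that loop.
Loop 1 (z = 0.02255 m): B₁ = 1.89×10⁻⁵ T. Loop 2 (z = 0.02255 m): B₂ = 1.89×10⁻⁵ T.
The fields add: B = B₁ + B₂ = 3.79×10⁻⁵ T.

B ≈ 37.9 μT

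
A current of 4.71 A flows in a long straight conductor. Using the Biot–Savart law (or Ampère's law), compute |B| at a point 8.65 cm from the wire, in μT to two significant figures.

B ≈ 11 μT

For an infinitely long straight wire, B = μ₀I/(2πd).
B = (4π×10⁻⁷ × 4.71) / (2π × 0.0865) = 1.09×10⁻⁵ T.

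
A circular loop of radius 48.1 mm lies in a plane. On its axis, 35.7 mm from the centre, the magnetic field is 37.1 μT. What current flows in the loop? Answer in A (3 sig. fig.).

I ≈ 5.49 A

On the axis of a loop, B = μ₀IR²/[2(R²+z²)^(3/2)], so I = 2B(R²+z²)^(3/2)/(μ₀R²).
R² + z² = 0.002314 + 0.001274 = 0.003588 m²; raised to 3/2 gives 2.15×10⁻⁴ m³.
I = 2 × 3.71×10⁻⁵ × 2.15×10⁻⁴ / (1.26×10⁻⁶ × 0.002314) = 5.49 A.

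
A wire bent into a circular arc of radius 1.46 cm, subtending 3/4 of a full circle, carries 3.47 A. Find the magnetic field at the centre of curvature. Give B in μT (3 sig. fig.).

B ≈ 112 μT

The Biot–Savart field of a circular arc at its centre is B = μ₀Iφ/(4πR), with φ = 4.712 rad.
B = (4π×10⁻⁷ × 3.47 × 4.712) / (4π × 0.0146) = 1.12×10⁻⁴ T.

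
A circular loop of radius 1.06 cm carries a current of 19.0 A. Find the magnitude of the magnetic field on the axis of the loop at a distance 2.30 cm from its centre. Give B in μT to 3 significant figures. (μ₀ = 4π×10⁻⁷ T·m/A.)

On the axis of a circular loop, B = μ₀IR² / [2(R²+z²)^(3/2)].
R² + z² = (0.0106)² + (0.023)² = 0.0006414 m², and (R²+z²)^(3/2) = 1.62×10⁻⁵ m³.
B = (4π×10⁻⁷ × 19.0 × 0.0001124) / (2 × 1.62×10⁻⁵) = 8.26×10⁻⁵ T.

B ≈ 82.6 μT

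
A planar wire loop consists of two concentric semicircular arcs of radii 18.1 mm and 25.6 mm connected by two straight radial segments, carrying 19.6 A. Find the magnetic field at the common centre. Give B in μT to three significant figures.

The radial connectors point toward the centre, so dl × r̂ = 0 and they contribute nothing.
Each semicircle gives μ₀I/(4R): inner arc 3.40×10⁻⁴ T, outer arc 2.41×10⁻⁴ T.
The two arcs carry current in opposite angular senses, so their fields oppose: B = |3.40×10⁻⁴ − 2.41×10⁻⁴| = 9.97×10⁻⁵ T.

B ≈ 99.7 μT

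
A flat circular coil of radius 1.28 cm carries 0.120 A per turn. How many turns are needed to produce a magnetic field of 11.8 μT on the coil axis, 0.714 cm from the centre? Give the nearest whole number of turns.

For an N-turn coil, B = Nμ₀IR²/[2(R²+z²)^(3/2)]. A single turn gives B₁ = 3.92×10⁻⁶ T with R = 0.0128 m, z = 0.00714 m.
N = B/B₁ = 1.18×10⁻⁵ / 3.92×10⁻⁶ = 3.01.

N = 3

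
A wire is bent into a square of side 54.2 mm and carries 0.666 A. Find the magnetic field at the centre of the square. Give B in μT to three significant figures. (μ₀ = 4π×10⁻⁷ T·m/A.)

B ≈ 13.9 μT

Each side is a finite straight segment at perpendicular distance d = a/(2 tan(π/4)) = 0.0271 m from the centre, with end-angles ±π/4.
One side contributes B₁ = (μ₀I/4πd)·2 sin(π/4) = 3.48×10⁻⁶ T.
All 4 sides add in the same direction: B = 4 × 3.48×10⁻⁶ = 1.39×10⁻⁵ T.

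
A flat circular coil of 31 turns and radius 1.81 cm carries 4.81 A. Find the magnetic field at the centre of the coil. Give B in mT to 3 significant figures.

B ≈ 5.18 mT

For an N-turn flat coil, B = Nμ₀I/(2R) with R = 0.0181 m.
B = 31 × 1.67×10⁻⁴ T = 5.18×10⁻³ T.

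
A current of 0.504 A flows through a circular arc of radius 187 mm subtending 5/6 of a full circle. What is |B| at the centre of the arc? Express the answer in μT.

B ≈ 1.41 μT

The Biot–Savart field of a circular arc at its centre is B = μ₀Iφ/(4πR), with φ = 5.236 rad.
B = (4π×10⁻⁷ × 0.504 × 5.236) / (4π × 0.187) = 1.41×10⁻⁶ T.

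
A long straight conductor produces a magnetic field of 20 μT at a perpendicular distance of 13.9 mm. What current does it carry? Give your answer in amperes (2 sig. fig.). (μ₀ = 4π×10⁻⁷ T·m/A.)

I ≈ 1.4 A

For a long straight wire B = μ₀I/(2πd), so I = 2πdB/μ₀.
I = 2π × 0.0139 × 2.00×10⁻⁵ / (4π×10⁻⁷) = 1.39 A.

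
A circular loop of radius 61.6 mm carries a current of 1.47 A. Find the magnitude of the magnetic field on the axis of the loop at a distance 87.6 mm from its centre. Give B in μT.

B ≈ 2.85 μT

On the axis of a circular loop, B = μ₀IR² / [2(R²+z²)^(3/2)].
R² + z² = (0.0616)² + (0.0876)² = 0.01147 m², and (R²+z²)^(3/2) = 1.23×10⁻³ m³.
B = (4π×10⁻⁷ × 1.47 × 0.003795) / (2 × 1.23×10⁻³) = 2.85×10⁻⁶ T.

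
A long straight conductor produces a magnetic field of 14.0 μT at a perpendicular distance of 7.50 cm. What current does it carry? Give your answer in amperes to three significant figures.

I ≈ 5.25 A

For a long straight wire B = μ₀I/(2πd), so I = 2πdB/μ₀.
I = 2π × 0.075 × 1.40×10⁻⁵ / (4π×10⁻⁷) = 5.25 A.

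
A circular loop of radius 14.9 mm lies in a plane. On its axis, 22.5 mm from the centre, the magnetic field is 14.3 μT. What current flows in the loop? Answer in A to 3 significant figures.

I ≈ 2.01 A

On the axis of a loop, B = μ₀IR²/[2(R²+z²)^(3/2)], so I = 2B(R²+z²)^(3/2)/(μ₀R²).
R² + z² = 0.000222 + 0.0005062 = 0.0007283 m²; raised to 3/2 gives 1.97×10⁻⁵ m³.
I = 2 × 1.43×10⁻⁵ × 1.97×10⁻⁵ / (1.26×10⁻⁶ × 0.000222) = 2.01 A.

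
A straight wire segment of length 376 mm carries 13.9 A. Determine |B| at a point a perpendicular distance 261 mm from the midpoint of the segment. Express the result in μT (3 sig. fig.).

B ≈ 6.23 μT

For a finite straight segment, B = (μ₀I/4πd)(sinθ₁ + sinθ₂), where θ₁, θ₂ are the angles from the perpendicular to each end.
The perpendicular from the point meets the wire at its midpoint, so each end is L/2 = 0.188 m away along the wire.
sinθ₁ = 0.188/√(0.188²+0.261²) = 0.5845; sinθ₂ = 0.188/√(0.188²+0.261²) = 0.5845.
B = (4π×10⁻⁷ × 13.9) / (4π × 0.261) × (0.5845 + 0.5845) = 6.23×10⁻⁶ T.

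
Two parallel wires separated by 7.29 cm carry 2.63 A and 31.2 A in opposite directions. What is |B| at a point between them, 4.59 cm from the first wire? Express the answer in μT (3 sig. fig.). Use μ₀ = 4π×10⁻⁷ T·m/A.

B ≈ 243 μT

Each long wire gives B = μ₀I/(2πd). Distances are d₁ = 0.0459 m and d₂ = 0.027 m.
B₁ = 1.15×10⁻⁵ T, B₂ = 2.31×10⁻⁴ T.
Between antiparallel currents both contributions point the same way, so they add. B = B₁ + B₂ = 1.15×10⁻⁵ + 2.31×10⁻⁴ = 2.43×10⁻⁴ T.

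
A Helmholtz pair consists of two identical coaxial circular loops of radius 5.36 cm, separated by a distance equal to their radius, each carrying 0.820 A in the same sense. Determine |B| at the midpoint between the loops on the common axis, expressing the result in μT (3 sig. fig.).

B ≈ 13.8 μT

Each loop contributes B = μ₀IR²/[2(R²+z²)^(3/2)] on the axis, with z measured from that loop.
Loop 1 (z = 0.0268 m): B₁ = 6.88×10⁻⁶ T. Loop 2 (z = 0.0268 m): B₂ = 6.88×10⁻⁶ T.
The fields add: B = B₁ + B₂ = 1.38×10⁻⁵ T.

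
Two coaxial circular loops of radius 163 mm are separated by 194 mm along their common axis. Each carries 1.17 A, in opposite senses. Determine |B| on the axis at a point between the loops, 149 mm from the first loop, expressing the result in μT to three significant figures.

B ≈ 2.23 μT

Each loop contributes B = μ₀IR²/[2(R²+z²)^(3/2)] on the axis, with z measured from that loop.
Loop 1 (z = 0.149 m): B₁ = 1.81×10⁻⁶ T. Loop 2 (z = 0.045 m): B₂ = 4.04×10⁻⁶ T.
The fields oppose: B = |B₁ − B₂| = 2.23×10⁻⁶ T.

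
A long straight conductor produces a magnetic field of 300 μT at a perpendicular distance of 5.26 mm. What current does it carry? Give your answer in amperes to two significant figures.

I ≈ 7.9 A

For a long straight wire B = μ₀I/(2πd), so I = 2πdB/μ₀.
I = 2π × 0.00526 × 3.00×10⁻⁴ / (4π×10⁻⁷) = 7.89 A.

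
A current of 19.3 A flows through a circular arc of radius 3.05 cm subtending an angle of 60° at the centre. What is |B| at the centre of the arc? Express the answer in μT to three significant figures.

B ≈ 66.3 μT

The Biot–Savart field of a circular arc at its centre is B = μ₀Iφ/(4πR), with φ = 1.047 rad.
B = (4π×10⁻⁷ × 19.3 × 1.047) / (4π × 0.0305) = 6.63×10⁻⁵ T.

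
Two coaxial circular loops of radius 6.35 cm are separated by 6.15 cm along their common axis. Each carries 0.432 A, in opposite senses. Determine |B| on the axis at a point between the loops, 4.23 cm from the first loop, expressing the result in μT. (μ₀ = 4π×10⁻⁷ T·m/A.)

Each loop contributes B = μ₀IR²/[2(R²+z²)^(3/2)] on the axis, with z measured from that loop.
Loop 1 (z = 0.0423 m): B₁ = 2.46×10⁻⁶ T. Loop 2 (z = 0.0192 m): B₂ = 3.75×10⁻⁶ T.
The fields oppose: B = |B₁ − B₂| = 1.28×10⁻⁶ T.

B ≈ 1.28 μT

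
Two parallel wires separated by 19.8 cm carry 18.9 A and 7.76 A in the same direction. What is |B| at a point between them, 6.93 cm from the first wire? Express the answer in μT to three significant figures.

Each long wire gives B = μ₀I/(2πd). Distances are d₁ = 0.0693 m and d₂ = 0.1287 m.
B₁ = 5.45×10⁻⁵ T, B₂ = 1.21×10⁻⁵ T.
Between parallel currents the two contributions point in opposite directions, so they subtract. B = |B₁ − B₂| = |5.45×10⁻⁵ − 1.21×10⁻⁵| = 4.25×10⁻⁵ T.

B ≈ 42.5 μT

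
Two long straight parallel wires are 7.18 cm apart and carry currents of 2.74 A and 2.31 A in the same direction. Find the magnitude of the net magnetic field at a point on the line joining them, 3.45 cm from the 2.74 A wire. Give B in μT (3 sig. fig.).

Each long wire gives B = μ₀I/(2πd). Distances are d₁ = 0.0345 m and d₂ = 0.0373 m.
B₁ = 1.59×10⁻⁵ T, B₂ = 1.24×10⁻⁵ T.
Between parallel currents the two contributions point in opposite directions, so they subtract. B = |B₁ − B₂| = |1.59×10⁻⁵ − 1.24×10⁻⁵| = 3.50×10⁻⁶ T.

B ≈ 3.50 μT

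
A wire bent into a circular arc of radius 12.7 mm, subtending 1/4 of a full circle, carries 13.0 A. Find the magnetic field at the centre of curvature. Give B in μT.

B ≈ 161 μT

The Biot–Savart field of a circular arc at its centre is B = μ₀Iφ/(4πR), with φ = 1.571 rad.
B = (4π×10⁻⁷ × 13.0 × 1.571) / (4π × 0.0127) = 1.61×10⁻⁴ T.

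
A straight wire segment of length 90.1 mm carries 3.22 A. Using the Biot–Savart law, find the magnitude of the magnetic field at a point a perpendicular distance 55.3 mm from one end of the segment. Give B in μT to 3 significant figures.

B ≈ 4.96 μT

For a finite straight segment, B = (μ₀I/4πd)(sinθ₁ + sinθ₂), where θ₁, θ₂ are the angles from the perpendicular to each end.
The perpendicular foot is at one end, so the two end-offsets along the wire are 0 and L = 0.0901 m.
sinθ₁ = 0/√(0²+0.0553²) = 0.0000; sinθ₂ = 0.0901/√(0.0901²+0.0553²) = 0.8523.
B = (4π×10⁻⁷ × 3.22) / (4π × 0.0553) × (0.0000 + 0.8523) = 4.96×10⁻⁶ T.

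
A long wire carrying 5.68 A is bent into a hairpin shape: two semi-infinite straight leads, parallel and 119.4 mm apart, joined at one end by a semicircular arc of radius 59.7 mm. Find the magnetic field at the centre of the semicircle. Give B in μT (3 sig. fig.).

The semicircular arc contributes B_arc = μ₀I·π/(4πR) = μ₀I/(4R) = 2.99×10⁻⁵ T.
Each semi-infinite lead is at perpendicular distance R = 0.0597 m from the centre, with the perpendicular foot at its near end, so it contributes μ₀I/(4πR); both point the same way, together 1.90×10⁻⁵ T.
Arc and leads all point the same direction: B = 2.99×10⁻⁵ + 1.90×10⁻⁵ = 4.89×10⁻⁵ T.

B ≈ 48.9 μT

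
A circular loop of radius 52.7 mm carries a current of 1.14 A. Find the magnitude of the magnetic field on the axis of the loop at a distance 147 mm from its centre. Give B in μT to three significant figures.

B ≈ 0.522 μT

On the axis of a circular loop, B = μ₀IR² / [2(R²+z²)^(3/2)].
R² + z² = (0.0527)² + (0.147)² = 0.02439 m², and (R²+z²)^(3/2) = 3.81×10⁻³ m³.
B = (4π×10⁻⁷ × 1.14 × 0.002777) / (2 × 3.81×10⁻³) = 5.22×10⁻⁷ T.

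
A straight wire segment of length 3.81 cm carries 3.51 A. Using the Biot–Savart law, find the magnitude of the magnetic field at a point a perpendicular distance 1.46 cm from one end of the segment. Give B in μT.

For a finite straight segment, B = (μ₀I/4πd)(sinθ₁ + sinθ₂), where θ₁, θ₂ are the angles from the perpendicular to each end.
The perpendicular foot is at one end, so the two end-offsets along the wire are 0 and L = 0.0381 m.
sinθ₁ = 0/√(0²+0.0146²) = 0.0000; sinθ₂ = 0.0381/√(0.0381²+0.0146²) = 0.9338.
B = (4π×10⁻⁷ × 3.51) / (4π × 0.0146) × (0.0000 + 0.9338) = 2.24×10⁻⁵ T.

B ≈ 22.4 μT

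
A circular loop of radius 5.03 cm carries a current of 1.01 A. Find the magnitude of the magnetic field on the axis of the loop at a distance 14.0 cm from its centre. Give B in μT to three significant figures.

On the axis of a circular loop, B = μ₀IR² / [2(R²+z²)^(3/2)].
R² + z² = (0.0503)² + (0.14)² = 0.02213 m², and (R²+z²)^(3/2) = 3.29×10⁻³ m³.
B = (4π×10⁻⁷ × 1.01 × 0.00253) / (2 × 3.29×10⁻³) = 4.88×10⁻⁷ T.

B ≈ 0.488 μT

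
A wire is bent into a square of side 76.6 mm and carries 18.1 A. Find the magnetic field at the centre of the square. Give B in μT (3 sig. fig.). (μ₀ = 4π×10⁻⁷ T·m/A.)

B ≈ 267 μT

Each side is a finite straight segment at perpendicular distance d = a/(2 tan(π/4)) = 0.0383 m from the centre, with end-angles ±π/4.
One side contributes B₁ = (μ₀I/4πd)·2 sin(π/4) = 6.68×10⁻⁵ T.
All 4 sides add in the same direction: B = 4 × 6.68×10⁻⁵ = 2.67×10⁻⁴ T.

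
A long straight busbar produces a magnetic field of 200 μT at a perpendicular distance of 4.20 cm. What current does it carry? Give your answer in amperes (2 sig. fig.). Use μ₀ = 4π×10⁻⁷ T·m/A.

I ≈ 42 A

For a long straight wire B = μ₀I/(2πd), so I = 2πdB/μ₀.
I = 2π × 0.042 × 2.00×10⁻⁴ / (4π×10⁻⁷) = 42.0 A.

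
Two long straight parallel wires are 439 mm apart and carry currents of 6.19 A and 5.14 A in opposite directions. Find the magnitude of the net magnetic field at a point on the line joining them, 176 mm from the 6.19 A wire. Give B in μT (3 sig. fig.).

Each long wire gives B = μ₀I/(2πd). Distances are d₁ = 0.176 m and d₂ = 0.263 m.
B₁ = 7.03×10⁻⁶ T, B₂ = 3.91×10⁻⁶ T.
Between antiparallel currents both contributions point the same way, so they add. B = B₁ + B₂ = 7.03×10⁻⁶ + 3.91×10⁻⁶ = 1.09×10⁻⁵ T.

B ≈ 10.9 μT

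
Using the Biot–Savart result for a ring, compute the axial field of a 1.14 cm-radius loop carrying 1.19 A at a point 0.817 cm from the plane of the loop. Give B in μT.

On the axis of a circular loop, B = μ₀IR² / [2(R²+z²)^(3/2)].
R² + z² = (0.0114)² + (0.00817)² = 0.0001967 m², and (R²+z²)^(3/2) = 2.76×10⁻⁶ m³.
B = (4π×10⁻⁷ × 1.19 × 0.00013) / (2 × 2.76×10⁻⁶) = 3.52×10⁻⁵ T.

B ≈ 35.2 μT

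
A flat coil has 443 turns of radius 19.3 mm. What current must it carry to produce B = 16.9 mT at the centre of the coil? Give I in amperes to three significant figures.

I ≈ 1.17 A

For an N-turn coil, B = Nμ₀I/(2R) with R = 0.0193 m, so I = 2RB/(Nμ₀) = 2 × 0.0193 × 1.69×10⁻² / (443 × 4π×10⁻⁷) = 1.17 A.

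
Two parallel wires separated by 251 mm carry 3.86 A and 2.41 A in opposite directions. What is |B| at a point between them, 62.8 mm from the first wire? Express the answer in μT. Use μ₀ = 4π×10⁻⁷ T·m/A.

Each long wire gives B = μ₀I/(2πd). Distances are d₁ = 0.0628 m and d₂ = 0.1882 m.
B₁ = 1.23×10⁻⁵ T, B₂ = 2.56×10⁻⁶ T.
Between antiparallel currents both contributions point the same way, so they add. B = B₁ + B₂ = 1.23×10⁻⁵ + 2.56×10⁻⁶ = 1.49×10⁻⁵ T.

B ≈ 14.9 μT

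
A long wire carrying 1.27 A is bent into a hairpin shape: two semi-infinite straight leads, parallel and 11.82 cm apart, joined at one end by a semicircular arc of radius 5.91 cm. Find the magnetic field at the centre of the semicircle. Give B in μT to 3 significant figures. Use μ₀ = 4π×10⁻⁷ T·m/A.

The semicircular arc contributes B_arc = μ₀I·π/(4πR) = μ₀I/(4R) = 6.75×10⁻⁶ T.
Each semi-infinite lead is at perpendicular distance R = 0.0591 m from the centre, with the perpendicular foot at its near end, so it contributes μ₀I/(4πR); both point the same way, together 4.30×10⁻⁶ T.
Arc and leads all point the same direction: B = 6.75×10⁻⁶ + 4.30×10⁻⁶ = 1.10×10⁻⁵ T.

B ≈ 11.0 μT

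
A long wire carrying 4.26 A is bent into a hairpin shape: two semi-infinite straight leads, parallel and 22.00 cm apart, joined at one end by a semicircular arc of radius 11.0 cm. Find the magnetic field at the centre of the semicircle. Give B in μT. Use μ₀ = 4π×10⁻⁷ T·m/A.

B ≈ 19.9 μT

The semicircular arc contributes B_arc = μ₀I·π/(4πR) = μ₀I/(4R) = 1.22×10⁻⁵ T.
Each semi-infinite lead is at perpendicular distance R = 0.11 m from the centre, with the perpendicular foot at its near end, so it contributes μ₀I/(4πR); both point the same way, together 7.75×10⁻⁶ T.
Arc and leads all point the same direction: B = 1.22×10⁻⁵ + 7.75×10⁻⁶ = 1.99×10⁻⁵ T.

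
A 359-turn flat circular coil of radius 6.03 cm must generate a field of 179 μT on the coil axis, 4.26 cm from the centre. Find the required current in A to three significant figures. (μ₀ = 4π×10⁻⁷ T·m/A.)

For an N-turn coil, B = Nμ₀IR²/[2(R²+z²)^(3/2)] with R = 0.0603 m, z = 0.0426 m, so I = 2B(R²+z²)^(3/2)/(Nμ₀R²) = 2 × 1.79×10⁻⁴ × 4.02×10⁻⁴ / (359 × 4π×10⁻⁷ × 0.003636) = 8.78×10⁻² A.

I ≈ 0.0878 A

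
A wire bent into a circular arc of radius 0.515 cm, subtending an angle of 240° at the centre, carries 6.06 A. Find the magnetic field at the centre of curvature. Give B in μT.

B ≈ 493 μT

The Biot–Savart field of a circular arc at its centre is B = μ₀Iφ/(4πR), with φ = 4.189 rad.
B = (4π×10⁻⁷ × 6.06 × 4.189) / (4π × 0.00515) = 4.93×10⁻⁴ T.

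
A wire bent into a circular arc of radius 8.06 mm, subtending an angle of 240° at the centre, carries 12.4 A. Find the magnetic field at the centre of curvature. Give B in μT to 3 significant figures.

The Biot–Savart field of a circular arc at its centre is B = μ₀Iφ/(4πR), with φ = 4.189 rad.
B = (4π×10⁻⁷ × 12.4 × 4.189) / (4π × 0.00806) = 6.44×10⁻⁴ T.

B ≈ 644 μT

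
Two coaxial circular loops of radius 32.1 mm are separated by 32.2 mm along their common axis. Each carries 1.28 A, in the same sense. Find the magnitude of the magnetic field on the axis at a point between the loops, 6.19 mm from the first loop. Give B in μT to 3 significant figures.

B ≈ 35.5 μT

Each loop contributes B = μ₀IR²/[2(R²+z²)^(3/2)] on the axis, with z measured from that loop.
Loop 1 (z = 0.00619 m): B₁ = 2.37×10⁻⁵ T. Loop 2 (z = 0.02601 m): B₂ = 1.18×10⁻⁵ T.
The fields add: B = B₁ + B₂ = 3.55×10⁻⁵ T.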